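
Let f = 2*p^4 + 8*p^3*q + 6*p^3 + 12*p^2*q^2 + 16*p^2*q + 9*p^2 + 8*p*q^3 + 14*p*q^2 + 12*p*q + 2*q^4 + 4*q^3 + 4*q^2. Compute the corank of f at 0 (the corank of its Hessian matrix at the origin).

1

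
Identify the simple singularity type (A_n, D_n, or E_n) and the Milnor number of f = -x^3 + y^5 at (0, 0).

Type E8, Milnor number mu = 8.

The Hessian of f at 0 is [[0, 0], [0, 0]] with rank 0, so corank 2. A Groebner basis of the Jacobian ideal J(f) in C{x,y} is {y^4, x^2}; counting standard monomials gives mu = 8. Corank 2; j^3 = -x^3 is a perfect cube, so E-series; the 5-jet and mu = 8 give E_8.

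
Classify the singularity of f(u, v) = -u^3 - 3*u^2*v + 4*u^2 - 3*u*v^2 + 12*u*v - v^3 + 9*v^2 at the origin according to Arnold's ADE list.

A2

The Hessian of f at 0 is [[8, 12], [12, 18]] with rank 1, so corank 1. A Groebner basis of the Jacobian ideal J(f) in C{u,v} is {v^2, u + 3*v/2}; counting standard monomials gives mu = 2. Corank 1: A-series; mu = 2 gives A_2.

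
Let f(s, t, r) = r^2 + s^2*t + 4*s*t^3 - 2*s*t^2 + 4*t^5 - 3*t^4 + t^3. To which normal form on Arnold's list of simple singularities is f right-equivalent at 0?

The Hessian of f at 0 is [[0, 0, 0], [0, 0, 0], [0, 0, 2]] with rank 1, so corank 2. A Groebner basis of the Jacobian ideal J(f) in C{s,t,r} is {s*t^2 + s*t/2 - t^2/2, s*t/2 + t^3 - t^2/2, s^2 - 4*s*t + 3*t^2, r}; counting standard monomials gives mu = 5. Corank 2; j^3 = t*(s - t)^2 has shape L^2 M (L != M), so D-series; mu = 5 gives D_5.

D5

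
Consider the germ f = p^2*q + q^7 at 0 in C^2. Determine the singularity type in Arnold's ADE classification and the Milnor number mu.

Type D_{8}, Milnor number mu = 8.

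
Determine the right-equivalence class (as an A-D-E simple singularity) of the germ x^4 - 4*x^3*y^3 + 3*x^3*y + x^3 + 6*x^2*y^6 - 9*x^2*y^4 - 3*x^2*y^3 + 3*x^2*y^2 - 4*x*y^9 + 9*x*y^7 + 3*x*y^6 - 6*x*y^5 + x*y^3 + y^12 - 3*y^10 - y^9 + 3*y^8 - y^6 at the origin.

The Hessian of f at 0 has rank 0. Corank 2; j^3 = x^3 is a perfect cube, so E-series; the 4-jet and mu = 7 give E_7.

E_7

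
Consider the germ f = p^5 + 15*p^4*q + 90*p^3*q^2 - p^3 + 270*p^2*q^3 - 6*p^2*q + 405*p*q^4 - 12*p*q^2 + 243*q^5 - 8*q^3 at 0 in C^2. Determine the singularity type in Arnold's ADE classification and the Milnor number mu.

Type E8, Milnor number mu = 8.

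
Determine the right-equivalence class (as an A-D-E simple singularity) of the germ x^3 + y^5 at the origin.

E_{8}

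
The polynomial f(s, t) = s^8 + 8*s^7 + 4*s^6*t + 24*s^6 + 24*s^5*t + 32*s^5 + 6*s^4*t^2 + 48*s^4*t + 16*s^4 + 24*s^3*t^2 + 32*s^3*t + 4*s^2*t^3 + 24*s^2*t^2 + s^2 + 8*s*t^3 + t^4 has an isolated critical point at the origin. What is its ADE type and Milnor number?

The Hessian of f at 0 has rank 1. Corank 1: A-series; mu = 3 gives A_3.

Type A_3, Milnor number mu = 3.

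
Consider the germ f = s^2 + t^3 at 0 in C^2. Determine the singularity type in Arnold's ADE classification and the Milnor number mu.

The Hessian of f at 0 has rank 1. Corank 1: A-series; mu = 2 gives A_2.

Type A_2, Milnor number mu = 2.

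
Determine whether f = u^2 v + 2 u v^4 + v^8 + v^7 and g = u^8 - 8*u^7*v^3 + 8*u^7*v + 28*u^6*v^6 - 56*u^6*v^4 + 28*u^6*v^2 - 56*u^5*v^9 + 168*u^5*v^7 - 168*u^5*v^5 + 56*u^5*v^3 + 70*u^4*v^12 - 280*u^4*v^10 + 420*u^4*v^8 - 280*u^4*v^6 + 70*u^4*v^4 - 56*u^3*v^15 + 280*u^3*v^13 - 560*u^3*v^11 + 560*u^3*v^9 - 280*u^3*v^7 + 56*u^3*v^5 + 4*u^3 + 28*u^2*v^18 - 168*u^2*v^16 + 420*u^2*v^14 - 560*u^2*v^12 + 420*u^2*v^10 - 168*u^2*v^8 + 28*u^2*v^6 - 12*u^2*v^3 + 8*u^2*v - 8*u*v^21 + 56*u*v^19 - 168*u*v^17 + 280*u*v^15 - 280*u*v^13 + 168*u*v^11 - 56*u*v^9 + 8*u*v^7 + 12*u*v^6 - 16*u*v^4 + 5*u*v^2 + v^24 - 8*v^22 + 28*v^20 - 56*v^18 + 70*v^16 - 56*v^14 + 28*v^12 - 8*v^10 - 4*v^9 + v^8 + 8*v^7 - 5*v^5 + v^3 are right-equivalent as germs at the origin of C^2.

Yes.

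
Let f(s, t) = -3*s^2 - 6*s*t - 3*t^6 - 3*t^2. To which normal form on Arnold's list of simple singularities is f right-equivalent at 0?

A_5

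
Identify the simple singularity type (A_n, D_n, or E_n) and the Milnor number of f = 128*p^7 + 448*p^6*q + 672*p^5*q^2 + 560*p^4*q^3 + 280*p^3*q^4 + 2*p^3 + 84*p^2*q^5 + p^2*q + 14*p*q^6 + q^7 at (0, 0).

Type D_{8}, Milnor number mu = 8.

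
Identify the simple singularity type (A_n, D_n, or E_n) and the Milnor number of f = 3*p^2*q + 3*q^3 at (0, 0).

The Hessian of f at 0 has rank 0. Corank 2; j^3 = 3*q*(p^2 + q^2) splits into three distinct lines over C (the quadratic factor has nonzero discriminant), so D_4.

Type D_4, Milnor number mu = 4.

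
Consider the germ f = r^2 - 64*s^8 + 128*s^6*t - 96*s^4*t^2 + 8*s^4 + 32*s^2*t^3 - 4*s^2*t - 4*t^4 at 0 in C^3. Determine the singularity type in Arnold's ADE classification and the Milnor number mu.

The Hessian of f at 0 has rank 1. Corank 2; j^3 = -4*s^2*t has shape L^2 M (L != M), so D-series; mu = 5 gives D_5.

Type D_{5}, Milnor number mu = 5.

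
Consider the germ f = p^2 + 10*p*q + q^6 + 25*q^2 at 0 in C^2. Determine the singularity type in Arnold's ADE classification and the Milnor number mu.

Type A_5, Milnor number mu = 5.

The Hessian of f at 0 is [[2, 10], [10, 50]] with rank 1, so corank 1. A Groebner basis of the Jacobian ideal J(f) in C{p,q} is {q^5, p + 5*q}; counting standard monomials gives mu = 5. Corank 1: A-series; mu = 5 gives A_5.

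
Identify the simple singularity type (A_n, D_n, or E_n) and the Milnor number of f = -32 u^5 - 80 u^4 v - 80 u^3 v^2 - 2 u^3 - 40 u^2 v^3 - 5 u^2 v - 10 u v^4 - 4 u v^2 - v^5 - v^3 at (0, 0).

Type D_6, Milnor number mu = 6.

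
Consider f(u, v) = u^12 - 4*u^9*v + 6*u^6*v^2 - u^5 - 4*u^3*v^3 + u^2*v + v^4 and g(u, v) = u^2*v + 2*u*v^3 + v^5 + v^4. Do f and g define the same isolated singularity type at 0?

The Hessian of f at 0 has rank 0. Corank 2; j^3 = u^2*v has shape L^2 M (L != M), so D-series; mu = 5 gives D_5. The Hessian of g at 0 has rank 0. Corank 2; j^3 = u^2*v has shape L^2 M (L != M), so D-series; mu = 5 gives D_5. Both have type D_5, hence right-equivalent.

Yes.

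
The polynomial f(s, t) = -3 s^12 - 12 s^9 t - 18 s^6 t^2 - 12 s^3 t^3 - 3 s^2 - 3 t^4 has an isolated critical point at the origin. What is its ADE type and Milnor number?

The Hessian of f at 0 has rank 1. Corank 1: A-series; mu = 3 gives A_3.

Type A_3, Milnor number mu = 3.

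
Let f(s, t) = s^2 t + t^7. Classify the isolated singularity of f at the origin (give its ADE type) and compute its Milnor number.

Type D_{8}, Milnor number mu = 8.

The Hessian of f at 0 is [[0, 0], [0, 0]] with rank 0, so corank 2. A Groebner basis of the Jacobian ideal J(f) in C{s,t} is {s^2/7 + t^6, s^3, s*t}; counting standard monomials gives mu = 8. Corank 2; j^3 = s^2*t has shape L^2 M (L != M), so D-series; mu = 8 gives D_8.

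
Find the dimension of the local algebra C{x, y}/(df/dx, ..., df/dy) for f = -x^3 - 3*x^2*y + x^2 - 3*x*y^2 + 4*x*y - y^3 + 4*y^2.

The Hessian of f at 0 has rank 1. Corank 1: A-series; mu = 2 gives A_2.

2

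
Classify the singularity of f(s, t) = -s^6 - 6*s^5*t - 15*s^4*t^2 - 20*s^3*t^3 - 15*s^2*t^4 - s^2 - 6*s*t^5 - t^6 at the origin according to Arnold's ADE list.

A_{5}

The Hessian of f at 0 has rank 1. Corank 1: A-series; mu = 5 gives A_5.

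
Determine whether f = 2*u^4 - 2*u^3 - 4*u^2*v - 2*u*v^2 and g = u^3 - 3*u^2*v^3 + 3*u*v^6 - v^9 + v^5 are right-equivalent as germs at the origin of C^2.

No.

The Hessian of f at 0 is [[0, 0], [0, 0]] with rank 0, so corank 2. A Groebner basis of the Jacobian ideal J(f) in C{u,v} is {u*v^2 - u*v/4 - v^2/4, u*v/4 + v^3 + v^2/4, u^2 + u*v}; counting standard monomials gives mu = 5. Corank 2; j^3 = -2*u*(u + v)^2 has shape L^2 M (L != M), so D-series; mu = 5 gives D_5. The Hessian of g at 0 is [[0, 0], [0, 0]] with rank 0, so corank 2. A Groebner basis of the Jacobian ideal J(g) in C{u,v} is {-u^2/2 + u*v^3, v^4, u^3, u^2*v}; counting standard monomials gives mu = 8. Corank 2; j^3 = u^3 is a perfect cube, so E-series; the 5-jet and mu = 8 give E_8. f is D_5 but g is E_8, hence not right-equivalent.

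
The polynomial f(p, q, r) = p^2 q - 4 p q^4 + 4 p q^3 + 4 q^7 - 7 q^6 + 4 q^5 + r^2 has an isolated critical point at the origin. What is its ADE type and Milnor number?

The Hessian of f at 0 is [[0, 0, 0], [0, 0, 0], [0, 0, 2]] with rank 1, so corank 2. A Groebner basis of the Jacobian ideal J(f) in C{p,q,r} is {-p*q/2 + q^4 - q^3, p^3, p^2*q + 2*p^2/7 - 4*p*q/7 - 8*q^3/7, p^2/7 + p*q^2 + 5*p*q/7 + 10*q^3/7, r}; counting standard monomials gives mu = 7. Corank 2; j^3 = p^2*q has shape L^2 M (L != M), so D-series; mu = 7 gives D_7.

Type D7, Milnor number mu = 7.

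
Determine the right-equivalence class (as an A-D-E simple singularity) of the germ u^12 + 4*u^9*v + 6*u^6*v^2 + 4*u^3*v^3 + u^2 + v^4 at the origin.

The Hessian of f at 0 is [[2, 0], [0, 0]] with rank 1, so corank 1. A Groebner basis of the Jacobian ideal J(f) in C{u,v} is {v^3, u}; counting standard monomials gives mu = 3. Corank 1: A-series; mu = 3 gives A_3.

A_{3}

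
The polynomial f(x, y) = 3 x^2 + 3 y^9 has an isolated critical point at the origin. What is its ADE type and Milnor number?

Type A_8, Milnor number mu = 8.

The Hessian of f at 0 is [[6, 0], [0, 0]] with rank 1, so corank 1. A Groebner basis of the Jacobian ideal J(f) in C{x,y} is {y^8, x}; counting standard monomials gives mu = 8. Corank 1: A-series; mu = 8 gives A_8.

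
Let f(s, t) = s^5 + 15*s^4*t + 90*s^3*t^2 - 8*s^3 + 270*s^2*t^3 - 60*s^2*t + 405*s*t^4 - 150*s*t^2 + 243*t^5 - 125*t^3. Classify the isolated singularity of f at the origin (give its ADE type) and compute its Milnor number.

Type E_8, Milnor number mu = 8.

The Hessian of f at 0 has rank 0. Corank 2; j^3 = -(2*s + 5*t)^3 is a perfect cube, so E-series; the 5-jet and mu = 8 give E_8.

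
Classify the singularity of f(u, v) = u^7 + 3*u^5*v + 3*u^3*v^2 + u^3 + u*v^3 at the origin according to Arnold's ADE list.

E7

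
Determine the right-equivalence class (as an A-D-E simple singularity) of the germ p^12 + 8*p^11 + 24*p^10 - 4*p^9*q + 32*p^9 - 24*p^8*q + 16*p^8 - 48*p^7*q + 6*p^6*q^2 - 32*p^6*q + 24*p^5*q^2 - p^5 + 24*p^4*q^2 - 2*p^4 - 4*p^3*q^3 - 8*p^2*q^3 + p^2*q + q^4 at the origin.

D5

The Hessian of f at 0 has rank 0. Corank 2; j^3 = p^2*q has shape L^2 M (L != M), so D-series; mu = 5 gives D_5.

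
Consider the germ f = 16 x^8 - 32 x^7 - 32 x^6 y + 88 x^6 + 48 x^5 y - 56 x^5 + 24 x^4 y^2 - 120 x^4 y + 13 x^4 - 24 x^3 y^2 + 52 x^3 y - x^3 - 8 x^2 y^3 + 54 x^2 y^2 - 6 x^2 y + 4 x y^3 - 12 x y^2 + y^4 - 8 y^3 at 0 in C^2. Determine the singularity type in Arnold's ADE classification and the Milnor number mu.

Type E6, Milnor number mu = 6.

The Hessian of f at 0 is [[0, 0], [0, 0]] with rank 0, so corank 2. A Groebner basis of the Jacobian ideal J(f) in C{x,y} is {x^3 + 3*x^2/8 + 3*x*y/2 + 3*y^2/2, x^2*y - x^2/4 - x*y - y^2, 5*x^2/32 + x*y^2 + 5*x*y/8 + 5*y^2/8, -3*x^2/32 - 3*x*y/8 + y^3 - 3*y^2/8}; counting standard monomials gives mu = 6. Corank 2; j^3 = -(x + 2*y)^3 is a perfect cube, so E-series; the 4-jet and mu = 6 give E_6.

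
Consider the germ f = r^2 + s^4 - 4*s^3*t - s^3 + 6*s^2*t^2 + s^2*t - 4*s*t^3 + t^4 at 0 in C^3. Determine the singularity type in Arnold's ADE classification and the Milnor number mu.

Type D5, Milnor number mu = 5.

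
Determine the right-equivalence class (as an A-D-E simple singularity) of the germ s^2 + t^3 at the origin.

The Hessian of f at 0 has rank 1. Corank 1: A-series; mu = 2 gives A_2.

A_2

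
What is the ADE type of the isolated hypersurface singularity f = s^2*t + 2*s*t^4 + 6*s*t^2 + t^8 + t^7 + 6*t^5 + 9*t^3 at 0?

The Hessian of f at 0 has rank 0. Corank 2; j^3 = t*(s + 3*t)^2 has shape L^2 M (L != M), so D-series; mu = 9 gives D_9.

D_9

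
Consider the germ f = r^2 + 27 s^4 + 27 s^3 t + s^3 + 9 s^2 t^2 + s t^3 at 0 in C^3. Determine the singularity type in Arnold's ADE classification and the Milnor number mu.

Type E_{7}, Milnor number mu = 7.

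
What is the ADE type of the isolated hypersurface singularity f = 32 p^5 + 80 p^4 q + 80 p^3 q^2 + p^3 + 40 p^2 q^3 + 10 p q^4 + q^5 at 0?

E_{8}

The Hessian of f at 0 has rank 0. Corank 2; j^3 = p^3 is a perfect cube, so E-series; the 5-jet and mu = 8 give E_8.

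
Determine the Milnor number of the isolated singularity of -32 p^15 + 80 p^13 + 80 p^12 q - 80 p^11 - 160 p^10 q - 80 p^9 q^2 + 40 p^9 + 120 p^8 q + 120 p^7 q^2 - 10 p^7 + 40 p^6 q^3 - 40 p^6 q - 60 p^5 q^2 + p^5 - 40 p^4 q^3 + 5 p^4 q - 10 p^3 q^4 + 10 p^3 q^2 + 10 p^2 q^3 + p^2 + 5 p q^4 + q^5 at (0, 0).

The Hessian of f at 0 has rank 1. Corank 1: A-series; mu = 4 gives A_4.

4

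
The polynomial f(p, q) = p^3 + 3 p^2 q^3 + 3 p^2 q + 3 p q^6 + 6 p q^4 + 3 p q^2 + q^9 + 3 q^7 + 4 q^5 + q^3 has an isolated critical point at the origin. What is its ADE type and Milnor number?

Type E_{8}, Milnor number mu = 8.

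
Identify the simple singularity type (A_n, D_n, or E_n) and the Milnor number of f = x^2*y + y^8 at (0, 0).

Type D_{9}, Milnor number mu = 9.

The Hessian of f at 0 has rank 0. Corank 2; j^3 = x^2*y has shape L^2 M (L != M), so D-series; mu = 9 gives D_9.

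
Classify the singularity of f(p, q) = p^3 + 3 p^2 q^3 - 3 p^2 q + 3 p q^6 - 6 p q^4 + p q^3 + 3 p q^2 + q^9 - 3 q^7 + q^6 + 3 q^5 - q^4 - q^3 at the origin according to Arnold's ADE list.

The Hessian of f at 0 has rank 0. Corank 2; j^3 = (p - q)^3 is a perfect cube, so E-series; the 4-jet and mu = 7 give E_7.

E_7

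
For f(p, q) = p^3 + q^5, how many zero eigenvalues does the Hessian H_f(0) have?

2

Hessian at 0 has rank 0.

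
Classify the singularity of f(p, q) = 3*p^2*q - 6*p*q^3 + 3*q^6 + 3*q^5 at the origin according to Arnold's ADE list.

The Hessian of f at 0 has rank 0. Corank 2; j^3 = 3*p^2*q has shape L^2 M (L != M), so D-series; mu = 7 gives D_7.

D7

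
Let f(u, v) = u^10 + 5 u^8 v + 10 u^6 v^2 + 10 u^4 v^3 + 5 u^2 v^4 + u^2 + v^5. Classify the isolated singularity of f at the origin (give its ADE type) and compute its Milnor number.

The Hessian of f at 0 is [[2, 0], [0, 0]] with rank 1, so corank 1. A Groebner basis of the Jacobian ideal J(f) in C{u,v} is {v^4, u}; counting standard monomials gives mu = 4. Corank 1: A-series; mu = 4 gives A_4.

Type A_4, Milnor number mu = 4.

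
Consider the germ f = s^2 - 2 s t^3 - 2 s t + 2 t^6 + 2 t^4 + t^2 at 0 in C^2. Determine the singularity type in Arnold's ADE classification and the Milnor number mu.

Type A_{5}, Milnor number mu = 5.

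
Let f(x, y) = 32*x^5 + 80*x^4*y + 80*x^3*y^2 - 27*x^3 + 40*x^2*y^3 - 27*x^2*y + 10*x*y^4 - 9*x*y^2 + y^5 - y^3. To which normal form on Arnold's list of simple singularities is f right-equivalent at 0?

E_{8}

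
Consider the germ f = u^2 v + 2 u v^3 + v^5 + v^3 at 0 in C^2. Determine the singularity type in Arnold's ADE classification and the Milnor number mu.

Type D4, Milnor number mu = 4.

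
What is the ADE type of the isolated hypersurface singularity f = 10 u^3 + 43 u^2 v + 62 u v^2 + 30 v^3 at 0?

D_4

The Hessian of f at 0 has rank 0. Corank 2; j^3 = (2*u + 3*v)*(5*u^2 + 14*u*v + 10*v^2) splits into three distinct lines over C (the quadratic factor has nonzero discriminant), so D_4.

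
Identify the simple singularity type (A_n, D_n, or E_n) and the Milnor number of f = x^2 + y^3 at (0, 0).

Type A2, Milnor number mu = 2.

The Hessian of f at 0 has rank 1. Corank 1: A-series; mu = 2 gives A_2.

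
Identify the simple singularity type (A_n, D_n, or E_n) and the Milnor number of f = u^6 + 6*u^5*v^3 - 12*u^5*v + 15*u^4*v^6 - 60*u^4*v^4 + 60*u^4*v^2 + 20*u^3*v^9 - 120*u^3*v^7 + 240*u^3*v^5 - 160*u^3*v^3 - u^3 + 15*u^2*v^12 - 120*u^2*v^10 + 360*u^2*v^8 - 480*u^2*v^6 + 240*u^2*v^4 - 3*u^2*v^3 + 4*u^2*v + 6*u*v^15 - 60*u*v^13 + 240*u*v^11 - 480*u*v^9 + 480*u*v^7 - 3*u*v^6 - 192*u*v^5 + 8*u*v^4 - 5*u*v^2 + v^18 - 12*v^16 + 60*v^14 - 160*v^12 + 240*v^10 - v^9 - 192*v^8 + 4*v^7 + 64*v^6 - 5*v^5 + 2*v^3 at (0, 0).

Type D7, Milnor number mu = 7.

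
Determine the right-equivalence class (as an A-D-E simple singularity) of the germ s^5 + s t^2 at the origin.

D6

The Hessian of f at 0 has rank 0. Corank 2; j^3 = s*t^2 has shape L^2 M (L != M), so D-series; mu = 6 gives D_6.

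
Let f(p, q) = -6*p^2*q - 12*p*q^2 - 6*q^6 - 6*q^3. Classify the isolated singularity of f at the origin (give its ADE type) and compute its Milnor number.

The Hessian of f at 0 is [[0, 0], [0, 0]] with rank 0, so corank 2. A Groebner basis of the Jacobian ideal J(f) in C{p,q} is {p^2/6 + q^5 - q^2/6, p^3 + q^3, p*q + q^2}; counting standard monomials gives mu = 7. Corank 2; j^3 = -6*q*(p + q)^2 has shape L^2 M (L != M), so D-series; mu = 7 gives D_7.

Type D_{7}, Milnor number mu = 7.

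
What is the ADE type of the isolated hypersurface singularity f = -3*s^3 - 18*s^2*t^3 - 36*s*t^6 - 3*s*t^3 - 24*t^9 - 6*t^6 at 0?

The Hessian of f at 0 is [[0, 0], [0, 0]] with rank 0, so corank 2. A Groebner basis of the Jacobian ideal J(f) in C{s,t} is {s^3, s*t^2, 3*s^2 + t^3}; counting standard monomials gives mu = 7. Corank 2; j^3 = -3*s^3 is a perfect cube, so E-series; the 4-jet and mu = 7 give E_7.

E_7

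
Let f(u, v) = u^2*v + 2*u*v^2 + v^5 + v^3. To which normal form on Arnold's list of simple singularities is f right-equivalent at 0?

D6

The Hessian of f at 0 has rank 0. Corank 2; j^3 = v*(u + v)^2 has shape L^2 M (L != M), so D-series; mu = 6 gives D_6.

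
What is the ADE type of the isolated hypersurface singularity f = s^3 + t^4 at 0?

E_{6}

The Hessian of f at 0 has rank 0. Corank 2; j^3 = s^3 is a perfect cube, so E-series; the 4-jet and mu = 6 give E_6.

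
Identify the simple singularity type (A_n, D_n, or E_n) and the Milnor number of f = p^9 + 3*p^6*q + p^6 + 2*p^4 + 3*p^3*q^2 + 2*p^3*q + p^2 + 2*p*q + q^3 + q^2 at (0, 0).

Type A_{2}, Milnor number mu = 2.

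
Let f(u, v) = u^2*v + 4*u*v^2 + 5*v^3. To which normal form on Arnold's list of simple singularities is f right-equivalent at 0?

D_4

The Hessian of f at 0 has rank 0. Corank 2; j^3 = v*(u^2 + 4*u*v + 5*v^2) splits into three distinct lines over C (the quadratic factor has nonzero discriminant), so D_4.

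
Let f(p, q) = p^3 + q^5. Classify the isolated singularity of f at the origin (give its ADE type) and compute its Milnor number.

The Hessian of f at 0 is [[0, 0], [0, 0]] with rank 0, so corank 2. A Groebner basis of the Jacobian ideal J(f) in C{p,q} is {q^4, p^2}; counting standard monomials gives mu = 8. Corank 2; j^3 = p^3 is a perfect cube, so E-series; the 5-jet and mu = 8 give E_8.

Type E_8, Milnor number mu = 8.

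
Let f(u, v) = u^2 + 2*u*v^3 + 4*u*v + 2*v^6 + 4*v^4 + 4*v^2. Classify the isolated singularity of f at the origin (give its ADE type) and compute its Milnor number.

Type A5, Milnor number mu = 5.

The Hessian of f at 0 is [[2, 4], [4, 8]] with rank 1, so corank 1. A Groebner basis of the Jacobian ideal J(f) in C{u,v} is {u*v^2 - 2*u - 4*v, u + v^3 + 2*v, u^2 + 4*u*v + 4*v^2}; counting standard monomials gives mu = 5. Corank 1: A-series; mu = 5 gives A_5.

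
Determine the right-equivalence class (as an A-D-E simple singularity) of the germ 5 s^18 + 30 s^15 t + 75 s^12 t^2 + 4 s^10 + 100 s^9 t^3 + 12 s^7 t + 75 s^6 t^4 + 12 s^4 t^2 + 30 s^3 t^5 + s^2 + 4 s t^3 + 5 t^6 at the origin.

The Hessian of f at 0 is [[2, 0], [0, 0]] with rank 1, so corank 1. A Groebner basis of the Jacobian ideal J(f) in C{s,t} is {s*t^2, s/2 + t^3, s^2}; counting standard monomials gives mu = 5. Corank 1: A-series; mu = 5 gives A_5.

A_5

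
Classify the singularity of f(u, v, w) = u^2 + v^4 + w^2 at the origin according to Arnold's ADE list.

A_3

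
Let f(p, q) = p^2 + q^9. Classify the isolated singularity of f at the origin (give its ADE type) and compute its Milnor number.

Type A8, Milnor number mu = 8.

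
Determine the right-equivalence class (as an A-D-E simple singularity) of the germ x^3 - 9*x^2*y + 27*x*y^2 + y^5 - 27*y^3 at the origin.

E_8

The Hessian of f at 0 has rank 0. Corank 2; j^3 = (x - 3*y)^3 is a perfect cube, so E-series; the 5-jet and mu = 8 give E_8.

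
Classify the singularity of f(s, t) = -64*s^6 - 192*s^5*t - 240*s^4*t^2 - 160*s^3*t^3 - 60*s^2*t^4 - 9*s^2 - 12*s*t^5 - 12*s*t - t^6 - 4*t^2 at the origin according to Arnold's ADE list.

A_5

The Hessian of f at 0 has rank 1. Corank 1: A-series; mu = 5 gives A_5.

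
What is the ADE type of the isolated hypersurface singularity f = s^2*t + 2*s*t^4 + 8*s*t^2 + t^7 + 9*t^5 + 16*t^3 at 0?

D6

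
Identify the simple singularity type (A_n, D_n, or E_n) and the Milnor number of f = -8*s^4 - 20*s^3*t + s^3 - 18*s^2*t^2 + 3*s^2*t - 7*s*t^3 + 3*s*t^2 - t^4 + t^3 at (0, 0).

Type E_{7}, Milnor number mu = 7.

The Hessian of f at 0 is [[0, 0], [0, 0]] with rank 0, so corank 2. A Groebner basis of the Jacobian ideal J(f) in C{s,t} is {3*s^2/4 + 3*s*t/2 + t^4 + t^3/4 + 3*t^2/4, s^3 - 9*s^2/4 - 9*s*t/2 + t^3/4 - 9*t^2/4, s^2*t + 7*s^2/4 + 7*s*t/2 - 5*t^3/12 + 7*t^2/4, -s^2 + s*t^2 - 2*s*t + 2*t^3/3 - t^2}; counting standard monomials gives mu = 7. Corank 2; j^3 = (s + t)^3 is a perfect cube, so E-series; the 4-jet and mu = 7 give E_7.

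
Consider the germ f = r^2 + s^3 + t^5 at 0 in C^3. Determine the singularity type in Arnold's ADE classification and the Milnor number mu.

Type E8, Milnor number mu = 8.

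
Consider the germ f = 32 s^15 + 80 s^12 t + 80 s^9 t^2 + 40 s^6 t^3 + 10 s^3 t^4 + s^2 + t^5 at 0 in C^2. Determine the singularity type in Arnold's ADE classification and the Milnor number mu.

Type A_4, Milnor number mu = 4.

The Hessian of f at 0 is [[2, 0], [0, 0]] with rank 1, so corank 1. A Groebner basis of the Jacobian ideal J(f) in C{s,t} is {t^4, s}; counting standard monomials gives mu = 4. Corank 1: A-series; mu = 4 gives A_4.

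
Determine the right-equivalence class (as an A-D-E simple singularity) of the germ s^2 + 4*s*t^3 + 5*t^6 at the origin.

A_5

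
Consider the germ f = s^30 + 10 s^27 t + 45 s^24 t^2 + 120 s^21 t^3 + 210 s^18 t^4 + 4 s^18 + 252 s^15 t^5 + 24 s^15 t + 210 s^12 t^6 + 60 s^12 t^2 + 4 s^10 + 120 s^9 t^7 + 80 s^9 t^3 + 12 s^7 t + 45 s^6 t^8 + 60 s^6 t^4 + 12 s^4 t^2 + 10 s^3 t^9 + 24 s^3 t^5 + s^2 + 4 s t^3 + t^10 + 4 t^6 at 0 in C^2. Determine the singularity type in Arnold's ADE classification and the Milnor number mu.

The Hessian of f at 0 is [[2, 0], [0, 0]] with rank 1, so corank 1. A Groebner basis of the Jacobian ideal J(f) in C{s,t} is {s^3, s/2 + t^3}; counting standard monomials gives mu = 9. Corank 1: A-series; mu = 9 gives A_9.

Type A_{9}, Milnor number mu = 9.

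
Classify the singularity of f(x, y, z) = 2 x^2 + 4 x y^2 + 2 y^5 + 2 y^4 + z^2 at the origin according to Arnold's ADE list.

A_4

The Hessian of f at 0 is [[4, 0, 0], [0, 0, 0], [0, 0, 2]] with rank 2, so corank 1. A Groebner basis of the Jacobian ideal J(f) in C{x,y,z} is {x^2, x + y^2, z}; counting standard monomials gives mu = 4. Corank 1: A-series; mu = 4 gives A_4.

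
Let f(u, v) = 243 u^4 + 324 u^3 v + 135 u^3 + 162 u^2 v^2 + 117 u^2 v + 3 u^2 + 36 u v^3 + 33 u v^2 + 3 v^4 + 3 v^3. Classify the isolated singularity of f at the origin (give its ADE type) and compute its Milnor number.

The Hessian of f at 0 has rank 1. Corank 1: A-series; mu = 2 gives A_2.

Type A_{2}, Milnor number mu = 2.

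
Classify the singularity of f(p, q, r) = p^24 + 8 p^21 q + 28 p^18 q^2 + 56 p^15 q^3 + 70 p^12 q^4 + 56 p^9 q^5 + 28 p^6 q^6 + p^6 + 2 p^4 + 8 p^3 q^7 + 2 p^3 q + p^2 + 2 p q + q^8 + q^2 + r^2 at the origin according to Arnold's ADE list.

A_{7}

The Hessian of f at 0 has rank 2. Corank 1: A-series; mu = 7 gives A_7.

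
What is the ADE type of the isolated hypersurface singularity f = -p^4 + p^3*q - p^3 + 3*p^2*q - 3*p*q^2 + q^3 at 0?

E_{7}

The Hessian of f at 0 is [[0, 0], [0, 0]] with rank 0, so corank 2. A Groebner basis of the Jacobian ideal J(f) in C{p,q} is {3*p^2 - 6*p*q + q^4 + q^3 + 3*q^2, p^3 + 3*p^2 - 6*p*q + 3*q^2, p^2*q + 3*p^2 - 6*p*q + 3*q^2, 2*p^2 + p*q^2 - 4*p*q - q^3/3 + 2*q^2}; counting standard monomials gives mu = 7. Corank 2; j^3 = -(p - q)^3 is a perfect cube, so E-series; the 4-jet and mu = 7 give E_7.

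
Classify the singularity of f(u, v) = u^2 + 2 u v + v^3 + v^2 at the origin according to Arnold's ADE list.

A_{2}

The Hessian of f at 0 has rank 1. Corank 1: A-series; mu = 2 gives A_2.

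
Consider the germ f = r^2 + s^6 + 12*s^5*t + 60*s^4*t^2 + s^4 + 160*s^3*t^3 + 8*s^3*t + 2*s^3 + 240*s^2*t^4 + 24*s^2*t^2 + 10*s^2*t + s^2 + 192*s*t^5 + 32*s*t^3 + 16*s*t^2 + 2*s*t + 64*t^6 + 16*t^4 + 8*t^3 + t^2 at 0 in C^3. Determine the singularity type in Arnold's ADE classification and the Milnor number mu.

The Hessian of f at 0 is [[2, 2, 0], [2, 2, 0], [0, 0, 2]] with rank 2, so corank 1. A Groebner basis of the Jacobian ideal J(f) in C{s,t,r} is {s*t^2 - 7*s*t - 3*s - 10*t^2 - 3*t, 5*s*t + 2*s + t^3 + 7*t^2 + 2*t, s^2 + 4*s*t + s + 4*t^2 + t, r}; counting standard monomials gives mu = 5. Corank 1: A-series; mu = 5 gives A_5.

Type A_{5}, Milnor number mu = 5.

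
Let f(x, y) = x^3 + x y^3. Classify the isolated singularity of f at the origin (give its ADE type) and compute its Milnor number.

Type E7, Milnor number mu = 7.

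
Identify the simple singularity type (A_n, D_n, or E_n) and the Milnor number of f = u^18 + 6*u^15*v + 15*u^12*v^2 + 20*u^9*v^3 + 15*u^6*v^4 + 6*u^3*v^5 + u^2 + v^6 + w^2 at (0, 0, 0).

Type A_5, Milnor number mu = 5.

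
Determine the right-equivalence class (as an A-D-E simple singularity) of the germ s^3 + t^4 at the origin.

The Hessian of f at 0 has rank 0. Corank 2; j^3 = s^3 is a perfect cube, so E-series; the 4-jet and mu = 6 give E_6.

E_{6}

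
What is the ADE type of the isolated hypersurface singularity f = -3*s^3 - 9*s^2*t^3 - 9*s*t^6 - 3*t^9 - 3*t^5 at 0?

E_8

The Hessian of f at 0 is [[0, 0], [0, 0]] with rank 0, so corank 2. A Groebner basis of the Jacobian ideal J(f) in C{s,t} is {s^2/2 + s*t^3, t^4, s^3, s^2*t}; counting standard monomials gives mu = 8. Corank 2; j^3 = -3*s^3 is a perfect cube, so E-series; the 5-jet and mu = 8 give E_8.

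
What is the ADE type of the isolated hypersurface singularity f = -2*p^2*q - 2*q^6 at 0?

D7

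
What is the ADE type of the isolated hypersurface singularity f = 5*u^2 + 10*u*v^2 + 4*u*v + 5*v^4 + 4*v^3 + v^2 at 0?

A_1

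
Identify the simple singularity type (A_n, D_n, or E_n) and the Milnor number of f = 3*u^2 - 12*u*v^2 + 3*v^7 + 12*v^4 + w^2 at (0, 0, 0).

Type A6, Milnor number mu = 6.

The Hessian of f at 0 is [[6, 0, 0], [0, 0, 0], [0, 0, 2]] with rank 2, so corank 1. A Groebner basis of the Jacobian ideal J(f) in C{u,v,w} is {u^3, -u/2 + v^2, w}; counting standard monomials gives mu = 6. Corank 1: A-series; mu = 6 gives A_6.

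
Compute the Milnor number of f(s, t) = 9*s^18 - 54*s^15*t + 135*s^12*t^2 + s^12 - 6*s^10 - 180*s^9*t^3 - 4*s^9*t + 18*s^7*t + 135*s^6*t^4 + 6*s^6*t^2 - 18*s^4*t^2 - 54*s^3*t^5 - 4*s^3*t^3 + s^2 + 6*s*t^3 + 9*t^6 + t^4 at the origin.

3

The Hessian of f at 0 has rank 1. Corank 1: A-series; mu = 3 gives A_3.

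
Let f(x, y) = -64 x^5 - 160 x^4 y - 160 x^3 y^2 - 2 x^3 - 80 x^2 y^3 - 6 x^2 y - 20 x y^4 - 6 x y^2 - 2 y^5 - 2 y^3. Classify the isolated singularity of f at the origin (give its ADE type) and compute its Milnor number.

Type E8, Milnor number mu = 8.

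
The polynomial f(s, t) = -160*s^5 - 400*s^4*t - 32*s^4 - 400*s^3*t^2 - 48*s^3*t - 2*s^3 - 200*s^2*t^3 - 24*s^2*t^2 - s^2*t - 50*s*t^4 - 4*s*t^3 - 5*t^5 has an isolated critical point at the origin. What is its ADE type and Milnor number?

Type D6, Milnor number mu = 6.

The Hessian of f at 0 is [[0, 0], [0, 0]] with rank 0, so corank 2. A Groebner basis of the Jacobian ideal J(f) in C{s,t} is {s^3, s^2*t, -2*s^2 + s*t^2, 13*s^2 + s*t/2 + t^3}; counting standard monomials gives mu = 6. Corank 2; j^3 = -s^2*(2*s + t) has shape L^2 M (L != M), so D-series; mu = 6 gives D_6.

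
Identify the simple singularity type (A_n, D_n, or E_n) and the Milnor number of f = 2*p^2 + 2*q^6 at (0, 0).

Type A_5, Milnor number mu = 5.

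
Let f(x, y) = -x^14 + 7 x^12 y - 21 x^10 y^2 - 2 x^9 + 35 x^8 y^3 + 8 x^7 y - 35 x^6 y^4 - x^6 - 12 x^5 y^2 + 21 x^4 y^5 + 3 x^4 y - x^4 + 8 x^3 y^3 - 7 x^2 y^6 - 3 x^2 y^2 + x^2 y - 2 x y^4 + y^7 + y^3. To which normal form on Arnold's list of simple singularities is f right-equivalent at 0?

D4

The Hessian of f at 0 is [[0, 0], [0, 0]] with rank 0, so corank 2. A Groebner basis of the Jacobian ideal J(f) in C{x,y} is {y^3, x^2 + 3*y^2, x*y}; counting standard monomials gives mu = 4. Corank 2; j^3 = y*(x^2 + y^2) splits into three distinct lines over C (the quadratic factor has nonzero discriminant), so D_4.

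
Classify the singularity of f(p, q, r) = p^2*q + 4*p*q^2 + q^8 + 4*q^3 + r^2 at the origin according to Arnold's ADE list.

D_{9}

The Hessian of f at 0 has rank 1. Corank 2; j^3 = q*(p + 2*q)^2 has shape L^2 M (L != M), so D-series; mu = 9 gives D_9.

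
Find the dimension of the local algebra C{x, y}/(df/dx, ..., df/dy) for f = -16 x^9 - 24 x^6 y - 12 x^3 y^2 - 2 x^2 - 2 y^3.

2

The Hessian of f at 0 has rank 1. Corank 1: A-series; mu = 2 gives A_2.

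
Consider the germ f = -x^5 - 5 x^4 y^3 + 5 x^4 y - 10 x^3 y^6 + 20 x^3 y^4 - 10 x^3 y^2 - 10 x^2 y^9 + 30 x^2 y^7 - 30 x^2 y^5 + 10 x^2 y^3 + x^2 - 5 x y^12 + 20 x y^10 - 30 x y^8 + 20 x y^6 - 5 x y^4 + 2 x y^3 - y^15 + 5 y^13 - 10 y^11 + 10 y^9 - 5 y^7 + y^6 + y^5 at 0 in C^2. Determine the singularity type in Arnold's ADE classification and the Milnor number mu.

The Hessian of f at 0 has rank 1. Corank 1: A-series; mu = 4 gives A_4.

Type A4, Milnor number mu = 4.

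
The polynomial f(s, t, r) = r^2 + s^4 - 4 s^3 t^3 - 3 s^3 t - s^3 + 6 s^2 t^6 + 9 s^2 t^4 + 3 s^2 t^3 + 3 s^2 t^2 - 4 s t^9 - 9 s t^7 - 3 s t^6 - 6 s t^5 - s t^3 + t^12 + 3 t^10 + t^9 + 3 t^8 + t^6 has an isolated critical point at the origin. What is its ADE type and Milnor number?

Type E_{7}, Milnor number mu = 7.

The Hessian of f at 0 is [[0, 0, 0], [0, 0, 0], [0, 0, 2]] with rank 1, so corank 2. A Groebner basis of the Jacobian ideal J(f) in C{s,t,r} is {3*s^2 + t^4 + t^3, s^3, s^2*t - s^2 - t^3/3, -2*s^2 + s*t^2 - 2*t^3/3, r}; counting standard monomials gives mu = 7. Corank 2; j^3 = -s^3 is a perfect cube, so E-series; the 4-jet and mu = 7 give E_7.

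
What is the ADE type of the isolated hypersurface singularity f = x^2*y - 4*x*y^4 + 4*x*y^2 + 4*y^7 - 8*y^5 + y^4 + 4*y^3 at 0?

The Hessian of f at 0 has rank 0. Corank 2; j^3 = y*(x + 2*y)^2 has shape L^2 M (L != M), so D-series; mu = 5 gives D_5.

D_{5}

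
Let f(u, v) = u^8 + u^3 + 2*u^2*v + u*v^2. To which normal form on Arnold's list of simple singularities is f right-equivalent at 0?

D9

The Hessian of f at 0 is [[0, 0], [0, 0]] with rank 0, so corank 2. A Groebner basis of the Jacobian ideal J(f) in C{u,v} is {-u*v/8 + v^7 - v^2/8, u*v^2 + v^3, u^2 + u*v}; counting standard monomials gives mu = 9. Corank 2; j^3 = u*(u + v)^2 has shape L^2 M (L != M), so D-series; mu = 9 gives D_9.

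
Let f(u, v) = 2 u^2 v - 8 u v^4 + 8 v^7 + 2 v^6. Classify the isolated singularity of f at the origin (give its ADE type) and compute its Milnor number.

Type D7, Milnor number mu = 7.

The Hessian of f at 0 has rank 0. Corank 2; j^3 = 2*u^2*v has shape L^2 M (L != M), so D-series; mu = 7 gives D_7.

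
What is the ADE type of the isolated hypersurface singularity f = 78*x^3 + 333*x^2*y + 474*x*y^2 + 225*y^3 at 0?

D_4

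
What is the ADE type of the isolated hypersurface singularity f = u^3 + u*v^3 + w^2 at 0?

E_{7}

The Hessian of f at 0 is [[0, 0, 0], [0, 0, 0], [0, 0, 2]] with rank 1, so corank 2. A Groebner basis of the Jacobian ideal J(f) in C{u,v,w} is {u^3, u*v^2, 3*u^2 + v^3, w}; counting standard monomials gives mu = 7. Corank 2; j^3 = u^3 is a perfect cube, so E-series; the 4-jet and mu = 7 give E_7.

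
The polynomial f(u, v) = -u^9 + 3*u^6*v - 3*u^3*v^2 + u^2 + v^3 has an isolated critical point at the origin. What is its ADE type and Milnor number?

Type A2, Milnor number mu = 2.

The Hessian of f at 0 is [[2, 0], [0, 0]] with rank 1, so corank 1. A Groebner basis of the Jacobian ideal J(f) in C{u,v} is {v^2, u}; counting standard monomials gives mu = 2. Corank 1: A-series; mu = 2 gives A_2.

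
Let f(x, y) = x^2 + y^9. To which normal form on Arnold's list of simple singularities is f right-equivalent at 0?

A_{8}

The Hessian of f at 0 has rank 1. Corank 1: A-series; mu = 8 gives A_8.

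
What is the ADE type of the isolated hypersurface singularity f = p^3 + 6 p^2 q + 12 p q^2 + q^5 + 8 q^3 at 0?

The Hessian of f at 0 has rank 0. Corank 2; j^3 = (p + 2*q)^3 is a perfect cube, so E-series; the 5-jet and mu = 8 give E_8.

E8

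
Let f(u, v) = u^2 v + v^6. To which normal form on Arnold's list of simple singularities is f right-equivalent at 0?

D_{7}

The Hessian of f at 0 has rank 0. Corank 2; j^3 = u^2*v has shape L^2 M (L != M), so D-series; mu = 7 gives D_7.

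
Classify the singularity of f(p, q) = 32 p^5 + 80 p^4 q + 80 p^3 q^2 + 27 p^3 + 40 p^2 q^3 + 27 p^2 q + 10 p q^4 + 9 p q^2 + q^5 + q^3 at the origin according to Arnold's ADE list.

The Hessian of f at 0 has rank 0. Corank 2; j^3 = (3*p + q)^3 is a perfect cube, so E-series; the 5-jet and mu = 8 give E_8.

E8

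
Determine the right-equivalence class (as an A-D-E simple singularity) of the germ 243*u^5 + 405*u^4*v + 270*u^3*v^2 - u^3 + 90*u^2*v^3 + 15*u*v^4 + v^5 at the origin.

E_{8}

The Hessian of f at 0 is [[0, 0], [0, 0]] with rank 0, so corank 2. A Groebner basis of the Jacobian ideal J(f) in C{u,v} is {v^5, u*v^3 + v^4/12, u^2}; counting standard monomials gives mu = 8. Corank 2; j^3 = -u^3 is a perfect cube, so E-series; the 5-jet and mu = 8 give E_8.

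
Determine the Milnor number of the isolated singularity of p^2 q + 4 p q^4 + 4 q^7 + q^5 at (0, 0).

The Hessian of f at 0 has rank 0. Corank 2; j^3 = p^2*q has shape L^2 M (L != M), so D-series; mu = 6 gives D_6.

6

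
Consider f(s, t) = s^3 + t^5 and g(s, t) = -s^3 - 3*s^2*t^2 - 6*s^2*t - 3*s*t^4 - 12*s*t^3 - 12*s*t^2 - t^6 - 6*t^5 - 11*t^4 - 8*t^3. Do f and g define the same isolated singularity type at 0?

No.

The Hessian of f at 0 is [[0, 0], [0, 0]] with rank 0, so corank 2. A Groebner basis of the Jacobian ideal J(f) in C{s,t} is {t^4, s^2}; counting standard monomials gives mu = 8. Corank 2; j^3 = s^3 is a perfect cube, so E-series; the 5-jet and mu = 8 give E_8. The Hessian of g at 0 is [[0, 0], [0, 0]] with rank 0, so corank 2. A Groebner basis of the Jacobian ideal J(g) in C{s,t} is {s^3 + 6*s^2 + 24*s*t + 24*t^2, s^2*t - 2*s^2 - 8*s*t - 8*t^2, s^2/2 + s*t^2 + 2*s*t + 2*t^2, t^3}; counting standard monomials gives mu = 6. Corank 2; j^3 = -(s + 2*t)^3 is a perfect cube, so E-series; the 4-jet and mu = 6 give E_6. f is E_8 but g is E_6, hence not right-equivalent.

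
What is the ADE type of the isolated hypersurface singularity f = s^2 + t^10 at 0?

The Hessian of f at 0 has rank 1. Corank 1: A-series; mu = 9 gives A_9.

A_9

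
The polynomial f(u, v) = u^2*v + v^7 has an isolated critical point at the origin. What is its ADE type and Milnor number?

The Hessian of f at 0 has rank 0. Corank 2; j^3 = u^2*v has shape L^2 M (L != M), so D-series; mu = 8 gives D_8.

Type D_{8}, Milnor number mu = 8.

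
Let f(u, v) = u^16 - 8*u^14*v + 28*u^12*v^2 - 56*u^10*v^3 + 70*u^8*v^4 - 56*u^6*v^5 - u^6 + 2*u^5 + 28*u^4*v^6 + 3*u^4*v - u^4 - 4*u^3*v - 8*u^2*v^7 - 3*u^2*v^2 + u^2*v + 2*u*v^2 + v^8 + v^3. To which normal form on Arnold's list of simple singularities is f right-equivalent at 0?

The Hessian of f at 0 has rank 0. Corank 2; j^3 = v*(u + v)^2 has shape L^2 M (L != M), so D-series; mu = 9 gives D_9.

D_9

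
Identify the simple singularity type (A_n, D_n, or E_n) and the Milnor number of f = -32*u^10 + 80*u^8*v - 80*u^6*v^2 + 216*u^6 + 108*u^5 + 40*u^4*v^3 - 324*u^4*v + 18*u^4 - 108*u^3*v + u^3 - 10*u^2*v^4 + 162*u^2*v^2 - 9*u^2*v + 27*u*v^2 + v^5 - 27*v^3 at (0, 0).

The Hessian of f at 0 has rank 0. Corank 2; j^3 = (u - 3*v)^3 is a perfect cube, so E-series; the 5-jet and mu = 8 give E_8.

Type E8, Milnor number mu = 8.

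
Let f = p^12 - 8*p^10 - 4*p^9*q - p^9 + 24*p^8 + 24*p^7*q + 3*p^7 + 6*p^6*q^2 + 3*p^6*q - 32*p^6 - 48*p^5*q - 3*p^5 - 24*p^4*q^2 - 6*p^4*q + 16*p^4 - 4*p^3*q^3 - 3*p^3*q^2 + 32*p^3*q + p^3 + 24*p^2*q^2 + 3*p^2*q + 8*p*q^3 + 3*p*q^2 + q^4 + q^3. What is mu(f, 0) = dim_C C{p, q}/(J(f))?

The Hessian of f at 0 is [[0, 0], [0, 0]] with rank 0, so corank 2. A Groebner basis of the Jacobian ideal J(f) in C{p,q} is {q^4, p*q^2 + 5*q^3/6, p^2 + 2*p*q + q^2}; counting standard monomials gives mu = 6. Corank 2; j^3 = (p + q)^3 is a perfect cube, so E-series; the 4-jet and mu = 6 give E_6.

6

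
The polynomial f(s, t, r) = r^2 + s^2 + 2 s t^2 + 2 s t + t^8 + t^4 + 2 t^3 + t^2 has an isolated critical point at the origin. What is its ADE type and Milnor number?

Type A_{7}, Milnor number mu = 7.

The Hessian of f at 0 has rank 2. Corank 1: A-series; mu = 7 gives A_7.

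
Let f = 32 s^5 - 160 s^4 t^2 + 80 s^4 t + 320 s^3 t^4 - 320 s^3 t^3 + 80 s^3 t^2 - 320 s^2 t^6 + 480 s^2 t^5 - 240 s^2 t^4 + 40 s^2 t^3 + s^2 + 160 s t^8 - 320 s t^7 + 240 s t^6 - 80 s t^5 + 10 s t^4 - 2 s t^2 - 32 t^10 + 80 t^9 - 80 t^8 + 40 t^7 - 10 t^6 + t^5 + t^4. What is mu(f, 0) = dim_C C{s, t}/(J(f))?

The Hessian of f at 0 has rank 1. Corank 1: A-series; mu = 4 gives A_4.

4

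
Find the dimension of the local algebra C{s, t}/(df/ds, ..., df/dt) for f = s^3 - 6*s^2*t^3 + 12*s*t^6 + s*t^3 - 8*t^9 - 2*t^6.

The Hessian of f at 0 has rank 0. Corank 2; j^3 = s^3 is a perfect cube, so E-series; the 4-jet and mu = 7 give E_7.

7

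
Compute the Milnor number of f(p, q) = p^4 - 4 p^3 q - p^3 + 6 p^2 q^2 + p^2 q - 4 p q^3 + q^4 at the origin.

5

The Hessian of f at 0 is [[0, 0], [0, 0]] with rank 0, so corank 2. A Groebner basis of the Jacobian ideal J(f) in C{p,q} is {p*q^2, p*q/4 + q^3, p^2 - p*q}; counting standard monomials gives mu = 5. Corank 2; j^3 = -p^2*(p - q) has shape L^2 M (L != M), so D-series; mu = 5 gives D_5.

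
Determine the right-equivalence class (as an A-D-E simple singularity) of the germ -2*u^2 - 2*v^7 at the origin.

A_6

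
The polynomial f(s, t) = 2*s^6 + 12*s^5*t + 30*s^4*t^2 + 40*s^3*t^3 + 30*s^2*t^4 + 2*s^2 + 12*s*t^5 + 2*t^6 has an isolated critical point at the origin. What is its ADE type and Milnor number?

The Hessian of f at 0 has rank 1. Corank 1: A-series; mu = 5 gives A_5.

Type A5, Milnor number mu = 5.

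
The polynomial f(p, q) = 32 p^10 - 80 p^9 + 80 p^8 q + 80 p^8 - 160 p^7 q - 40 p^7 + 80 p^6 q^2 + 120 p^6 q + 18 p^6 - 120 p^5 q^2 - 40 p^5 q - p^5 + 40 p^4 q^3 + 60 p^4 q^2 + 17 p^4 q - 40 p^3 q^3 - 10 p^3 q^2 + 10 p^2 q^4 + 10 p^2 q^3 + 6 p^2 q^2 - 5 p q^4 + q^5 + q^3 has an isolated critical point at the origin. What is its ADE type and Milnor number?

The Hessian of f at 0 has rank 0. Corank 2; j^3 = q^3 is a perfect cube, so E-series; the 5-jet and mu = 8 give E_8.

Type E8, Milnor number mu = 8.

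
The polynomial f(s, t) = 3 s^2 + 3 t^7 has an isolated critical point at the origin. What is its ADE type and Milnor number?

Type A_{6}, Milnor number mu = 6.

The Hessian of f at 0 is [[6, 0], [0, 0]] with rank 1, so corank 1. A Groebner basis of the Jacobian ideal J(f) in C{s,t} is {t^6, s}; counting standard monomials gives mu = 6. Corank 1: A-series; mu = 6 gives A_6.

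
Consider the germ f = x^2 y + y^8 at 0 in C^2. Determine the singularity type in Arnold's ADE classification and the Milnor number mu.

Type D_9, Milnor number mu = 9.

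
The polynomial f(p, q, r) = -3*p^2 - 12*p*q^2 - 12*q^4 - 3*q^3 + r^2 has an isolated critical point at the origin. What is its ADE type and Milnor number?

The Hessian of f at 0 has rank 2. Corank 1: A-series; mu = 2 gives A_2.

Type A_{2}, Milnor number mu = 2.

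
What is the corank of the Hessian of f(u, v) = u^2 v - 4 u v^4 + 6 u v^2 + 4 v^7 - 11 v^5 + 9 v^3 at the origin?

2

Hessian at 0 has rank 0.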